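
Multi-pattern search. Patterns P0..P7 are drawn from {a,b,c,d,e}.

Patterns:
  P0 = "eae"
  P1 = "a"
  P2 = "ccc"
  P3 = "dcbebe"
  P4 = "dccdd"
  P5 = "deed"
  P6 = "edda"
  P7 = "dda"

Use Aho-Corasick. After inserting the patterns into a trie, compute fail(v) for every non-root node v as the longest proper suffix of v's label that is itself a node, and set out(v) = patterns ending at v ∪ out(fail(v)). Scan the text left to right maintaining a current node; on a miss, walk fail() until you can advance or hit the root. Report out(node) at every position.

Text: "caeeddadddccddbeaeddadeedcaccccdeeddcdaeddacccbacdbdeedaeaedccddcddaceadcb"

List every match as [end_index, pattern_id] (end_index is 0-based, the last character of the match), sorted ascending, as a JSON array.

Build:
Trie nodes:
  n0 'ε': a→4 c→5 d→8 e→1
  n1 'e': a→2 d→20
  n2 'ea': e→3
  n3 'eae': ·  [P0 ends]
  n4 'a': ·  [P1 ends]
  n5 'c': c→6
  n6 'cc': c→7
  n7 'ccc': ·  [P2 ends]
  n8 'd': c→9 d→23 e→17
  n9 'dc': b→10 c→14
  n10 'dcb': e→11
  n11 'dcbe': b→12
  n12 'dcbeb': e→13
  n13 'dcbebe': ·  [P3 ends]
  n14 'dcc': d→15
  n15 'dccd': d→16
  n16 'dccdd': ·  [P4 ends]
  n17 'de': e→18
  n18 'dee': d→19
  n19 'deed': ·  [P5 ends]
  n20 'ed': d→21
  n21 'edd': a→22
  n22 'edda': ·  [P6 ends]
  n23 'dd': a→24
  n24 'dda': ·  [P7 ends]

Failure links (BFS by depth):
  fail(1) 'e': from fail(0)=0 chase 'e': 0 ⇒ 0;  out=∅∪out(0)=∅
  fail(4) 'a': from fail(0)=0 chase 'a': 0 ⇒ 0;  out={1}∪out(0)={1}
  fail(5) 'c': from fail(0)=0 chase 'c': 0 ⇒ 0;  out=∅∪out(0)=∅
  fail(8) 'd': from fail(0)=0 chase 'd': 0 ⇒ 0;  out=∅∪out(0)=∅
  fail(2) 'ea': from fail(1)=0 chase 'a': 0 ⇒ 4;  out=∅∪out(4)={1}
  fail(6) 'cc': from fail(5)=0 chase 'c': 0 ⇒ 5;  out=∅∪out(5)=∅
  fail(9) 'dc': from fail(8)=0 chase 'c': 0 ⇒ 5;  out=∅∪out(5)=∅
  fail(17) 'de': from fail(8)=0 chase 'e': 0 ⇒ 1;  out=∅∪out(1)=∅
  fail(20) 'ed': from fail(1)=0 chase 'd': 0 ⇒ 8;  out=∅∪out(8)=∅
  fail(23) 'dd': from fail(8)=0 chase 'd': 0 ⇒ 8;  out=∅∪out(8)=∅
  fail(3) 'eae': from fail(2)=4 chase 'e': 4→0 ⇒ 1;  out={0}∪out(1)={0}
  fail(7) 'ccc': from fail(6)=5 chase 'c': 5 ⇒ 6;  out={2}∪out(6)={2}
  fail(10) 'dcb': from fail(9)=5 chase 'b': 5→0 ⇒ 0;  out=∅∪out(0)=∅
  fail(14) 'dcc': from fail(9)=5 chase 'c': 5 ⇒ 6;  out=∅∪out(6)=∅
  fail(18) 'dee': from fail(17)=1 chase 'e': 1→0 ⇒ 1;  out=∅∪out(1)=∅
  fail(21) 'edd': from fail(20)=8 chase 'd': 8 ⇒ 23;  out=∅∪out(23)=∅
  fail(24) 'dda': from fail(23)=8 chase 'a': 8→0 ⇒ 4;  out={7}∪out(4)={1,7}
  fail(11) 'dcbe': from fail(10)=0 chase 'e': 0 ⇒ 1;  out=∅∪out(1)=∅
  fail(15) 'dccd': from fail(14)=6 chase 'd': 6→5→0 ⇒ 8;  out=∅∪out(8)=∅
  fail(19) 'deed': from fail(18)=1 chase 'd': 1 ⇒ 20;  out={5}∪out(20)={5}
  fail(22) 'edda': from fail(21)=23 chase 'a': 23 ⇒ 24;  out={6}∪out(24)={1,6,7}
  fail(12) 'dcbeb': from fail(11)=1 chase 'b': 1→0 ⇒ 0;  out=∅∪out(0)=∅
  fail(16) 'dccdd': from fail(15)=8 chase 'd': 8 ⇒ 23;  out={4}∪out(23)={4}
  fail(13) 'dcbebe': from fail(12)=0 chase 'e': 0 ⇒ 1;  out={3}∪out(1)={3}

Run:
[0] read 'c'  n0⇒n5
[1] read 'a'  n5⇒n4 ·f  emit P1@[1:1]
[2] read 'e'  n4⇒n1 ·f
[3] read 'e'  n1⇒n1 ·f
[4] read 'd'  n1⇒n20
[5] read 'd'  n20⇒n21
[6] read 'a'  n21⇒n22  emit P1@[6:6],P6@[3:6],P7@[4:6]
[7] read 'd'  n22⇒n8 ·f
[8] read 'd'  n8⇒n23
[9] read 'd'  n23⇒n23 ·f
[10] read 'c'  n23⇒n9 ·f
[11] read 'c'  n9⇒n14
[12] read 'd'  n14⇒n15
[13] read 'd'  n15⇒n16  emit P4@[9:13]
[14] read 'b'  n16⇒n0 ·f
[15] read 'e'  n0⇒n1
[16] read 'a'  n1⇒n2  emit P1@[16:16]
[17] read 'e'  n2⇒n3  emit P0@[15:17]
[18] read 'd'  n3⇒n20 ·f
[19] read 'd'  n20⇒n21
[20] read 'a'  n21⇒n22  emit P1@[20:20],P6@[17:20],P7@[18:20]
[21] read 'd'  n22⇒n8 ·f
[22] read 'e'  n8⇒n17
[23] read 'e'  n17⇒n18
[24] read 'd'  n18⇒n19  emit P5@[21:24]
[25] read 'c'  n19⇒n9 ·f
[26] read 'a'  n9⇒n4 ·f  emit P1@[26:26]
[27] read 'c'  n4⇒n5 ·f
[28] read 'c'  n5⇒n6
[29] read 'c'  n6⇒n7  emit P2@[27:29]
[30] read 'c'  n7⇒n7 ·f  emit P2@[28:30]
[31] read 'd'  n7⇒n8 ·f
[32] read 'e'  n8⇒n17
[33] read 'e'  n17⇒n18
[34] read 'd'  n18⇒n19  emit P5@[31:34]
[35] read 'd'  n19⇒n21 ·f
[36] read 'c'  n21⇒n9 ·f
[37] read 'd'  n9⇒n8 ·f
[38] read 'a'  n8⇒n4 ·f  emit P1@[38:38]
[39] read 'e'  n4⇒n1 ·f
[40] read 'd'  n1⇒n20
[41] read 'd'  n20⇒n21
[42] read 'a'  n21⇒n22  emit P1@[42:42],P6@[39:42],P7@[40:42]
[43] read 'c'  n22⇒n5 ·f
[44] read 'c'  n5⇒n6
[45] read 'c'  n6⇒n7  emit P2@[43:45]
[46] read 'b'  n7⇒n0 ·f
[47] read 'a'  n0⇒n4  emit P1@[47:47]
[48] read 'c'  n4⇒n5 ·f
[49] read 'd'  n5⇒n8 ·f
[50] read 'b'  n8⇒n0 ·f
[51] read 'd'  n0⇒n8
[52] read 'e'  n8⇒n17
[53] read 'e'  n17⇒n18
[54] read 'd'  n18⇒n19  emit P5@[51:54]
[55] read 'a'  n19⇒n4 ·f  emit P1@[55:55]
[56] read 'e'  n4⇒n1 ·f
[57] read 'a'  n1⇒n2  emit P1@[57:57]
[58] read 'e'  n2⇒n3  emit P0@[56:58]
[59] read 'd'  n3⇒n20 ·f
[60] read 'c'  n20⇒n9 ·f
[61] read 'c'  n9⇒n14
[62] read 'd'  n14⇒n15
[63] read 'd'  n15⇒n16  emit P4@[59:63]
[64] read 'c'  n16⇒n9 ·f
[65] read 'd'  n9⇒n8 ·f
[66] read 'd'  n8⇒n23
[67] read 'a'  n23⇒n24  emit P1@[67:67],P7@[65:67]
[68] read 'c'  n24⇒n5 ·f
[69] read 'e'  n5⇒n1 ·f
[70] read 'a'  n1⇒n2  emit P1@[70:70]
[71] read 'd'  n2⇒n8 ·f
[72] read 'c'  n8⇒n9
[73] read 'b'  n9⇒n10

Matches: [[1,1],[6,1],[6,6],[6,7],[13,4],[16,1],[17,0],[20,1],[20,6],[20,7],[24,5],[26,1],[29,2],[30,2],[34,5],[38,1],[42,1],[42,6],[42,7],[45,2],[47,1],[54,5],[55,1],[57,1],[58,0],[63,4],[67,1],[67,7],[70,1]]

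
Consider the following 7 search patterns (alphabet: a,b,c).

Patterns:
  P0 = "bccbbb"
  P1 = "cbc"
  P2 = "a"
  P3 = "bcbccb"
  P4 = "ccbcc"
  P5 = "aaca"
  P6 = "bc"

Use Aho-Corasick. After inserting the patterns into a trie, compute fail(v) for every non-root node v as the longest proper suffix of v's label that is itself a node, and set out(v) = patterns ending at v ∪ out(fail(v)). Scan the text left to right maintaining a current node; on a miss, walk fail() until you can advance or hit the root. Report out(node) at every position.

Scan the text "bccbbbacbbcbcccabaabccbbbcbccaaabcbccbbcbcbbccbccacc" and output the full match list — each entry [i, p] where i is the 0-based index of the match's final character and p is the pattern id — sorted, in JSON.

Build automaton:
Trie (insert patterns):
  n0 'ε': a→10 b→1 c→7
  n1 'b': c→2
  n2 'bc': b→11 c→3  ←P6
  n3 'bcc': b→4
  n4 'bccb': b→5
  n5 'bccbb': b→6
  n6 'bccbbb': ·  ←P0
  n7 'c': b→8 c→15
  n8 'cb': c→9
  n9 'cbc': ·  ←P1
  n10 'a': a→19  ←P2
  n11 'bcb': c→12
  n12 'bcbc': c→13
  n13 'bcbcc': b→14
  n14 'bcbccb': ·  ←P3
  n15 'cc': b→16
  n16 'ccb': c→17
  n17 'ccbc': c→18
  n18 'ccbcc': ·  ←P4
  n19 'aa': c→20
  n20 'aac': a→21
  n21 'aaca': ·  ←P5

BFS fail/out derivation:
  n1('b'): parent n0 fail=0; on 'b' 0 → fail=0;  out ∅∪∅=∅
  n7('c'): parent n0 fail=0; on 'c' 0 → fail=0;  out ∅∪∅=∅
  n10('a'): parent n0 fail=0; on 'a' 0 → fail=0;  out {2}∪∅={2}
  n2('bc'): parent n1 fail=0; on 'c' 0 → fail=7;  out {6}∪∅={6}
  n8('cb'): parent n7 fail=0; on 'b' 0 → fail=1;  out ∅∪∅=∅
  n15('cc'): parent n7 fail=0; on 'c' 0 → fail=7;  out ∅∪∅=∅
  n19('aa'): parent n10 fail=0; on 'a' 0 → fail=10;  out ∅∪{2}={2}
  n3('bcc'): parent n2 fail=7; on 'c' 7 → fail=15;  out ∅∪∅=∅
  n9('cbc'): parent n8 fail=1; on 'c' 1 → fail=2;  out {1}∪{6}={1,6}
  n11('bcb'): parent n2 fail=7; on 'b' 7 → fail=8;  out ∅∪∅=∅
  n16('ccb'): parent n15 fail=7; on 'b' 7 → fail=8;  out ∅∪∅=∅
  n20('aac'): parent n19 fail=10; on 'c' 10→0 → fail=7;  out ∅∪∅=∅
  n4('bccb'): parent n3 fail=15; on 'b' 15 → fail=16;  out ∅∪∅=∅
  n12('bcbc'): parent n11 fail=8; on 'c' 8 → fail=9;  out ∅∪{1,6}={1,6}
  n17('ccbc'): parent n16 fail=8; on 'c' 8 → fail=9;  out ∅∪{1,6}={1,6}
  n21('aaca'): parent n20 fail=7; on 'a' 7→0 → fail=10;  out {5}∪{2}={2,5}
  n5('bccbb'): parent n4 fail=16; on 'b' 16→8→1→0 → fail=1;  out ∅∪∅=∅
  n13('bcbcc'): parent n12 fail=9; on 'c' 9→2 → fail=3;  out ∅∪∅=∅
  n18('ccbcc'): parent n17 fail=9; on 'c' 9→2 → fail=3;  out {4}∪∅={4}
  n6('bccbbb'): parent n5 fail=1; on 'b' 1→0 → fail=1;  out {0}∪∅={0}
  n14('bcbccb'): parent n13 fail=3; on 'b' 3 → fail=4;  out {3}∪∅={3}

Scan:
i=0 'b': node 0→1
i=1 'c': node 1→2  emit P6@[0:1]
i=2 'c': node 2→3
i=3 'b': node 3→4
i=4 'b': node 4→5
i=5 'b': node 5→6  emit P0@[0:5]
i=6 'a': node 6→10 ·f  emit P2@[6:6]
i=7 'c': node 10→7 ·f
i=8 'b': node 7→8
i=9 'b': node 8→1 ·f
i=10 'c': node 1→2  emit P6@[9:10]
i=11 'b': node 2→11
i=12 'c': node 11→12  emit P1@[10:12],P6@[11:12]
i=13 'c': node 12→13
i=14 'c': node 13→15 ·f
i=15 'a': node 15→10 ·f  emit P2@[15:15]
i=16 'b': node 10→1 ·f
i=17 'a': node 1→10 ·f  emit P2@[17:17]
i=18 'a': node 10→19  emit P2@[18:18]
i=19 'b': node 19→1 ·f
i=20 'c': node 1→2  emit P6@[19:20]
i=21 'c': node 2→3
i=22 'b': node 3→4
i=23 'b': node 4→5
i=24 'b': node 5→6  emit P0@[19:24]
i=25 'c': node 6→2 ·f  emit P6@[24:25]
i=26 'b': node 2→11
i=27 'c': node 11→12  emit P1@[25:27],P6@[26:27]
i=28 'c': node 12→13
i=29 'a': node 13→10 ·f  emit P2@[29:29]
i=30 'a': node 10→19  emit P2@[30:30]
i=31 'a': node 19→19 ·f  emit P2@[31:31]
i=32 'b': node 19→1 ·f
i=33 'c': node 1→2  emit P6@[32:33]
i=34 'b': node 2→11
i=35 'c': node 11→12  emit P1@[33:35],P6@[34:35]
i=36 'c': node 12→13
i=37 'b': node 13→14  emit P3@[32:37]
i=38 'b': node 14→5 ·f
i=39 'c': node 5→2 ·f  emit P6@[38:39]
i=40 'b': node 2→11
i=41 'c': node 11→12  emit P1@[39:41],P6@[40:41]
i=42 'b': node 12→11 ·f
i=43 'b': node 11→1 ·f
i=44 'c': node 1→2  emit P6@[43:44]
i=45 'c': node 2→3
i=46 'b': node 3→4
i=47 'c': node 4→17 ·f  emit P1@[45:47],P6@[46:47]
i=48 'c': node 17→18  emit P4@[44:48]
i=49 'a': node 18→10 ·f  emit P2@[49:49]
i=50 'c': node 10→7 ·f
i=51 'c': node 7→15

Matches: [[1,6],[5,0],[6,2],[10,6],[12,1],[12,6],[15,2],[17,2],[18,2],[20,6],[24,0],[25,6],[27,1],[27,6],[29,2],[30,2],[31,2],[33,6],[35,1],[35,6],[37,3],[39,6],[41,1],[41,6],[44,6],[47,1],[47,6],[48,4],[49,2]]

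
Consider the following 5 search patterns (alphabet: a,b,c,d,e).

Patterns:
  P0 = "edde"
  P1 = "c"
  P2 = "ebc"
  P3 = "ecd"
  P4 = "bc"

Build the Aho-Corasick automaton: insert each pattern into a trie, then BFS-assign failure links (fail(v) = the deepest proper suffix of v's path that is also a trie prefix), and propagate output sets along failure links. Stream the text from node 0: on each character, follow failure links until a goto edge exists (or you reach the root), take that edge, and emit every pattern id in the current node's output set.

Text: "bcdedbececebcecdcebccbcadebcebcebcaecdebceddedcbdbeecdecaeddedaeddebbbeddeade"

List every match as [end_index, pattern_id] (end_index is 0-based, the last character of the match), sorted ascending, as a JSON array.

Build automaton:
Trie nodes:
  n0 'ε': b→10 c→5 e→1
  n1 'e': b→6 c→8 d→2
  n2 'ed': d→3
  n3 'edd': e→4
  n4 'edde': ·  [P0 ends]
  n5 'c': ·  [P1 ends]
  n6 'eb': c→7
  n7 'ebc': ·  [P2 ends]
  n8 'ec': d→9
  n9 'ecd': ·  [P3 ends]
  n10 'b': c→11
  n11 'bc': ·  [P4 ends]

BFS fail/out derivation:
  n1('e'): parent n0 fail=0; on 'e' 0 → fail=0;  out ∅∪∅=∅
  n5('c'): parent n0 fail=0; on 'c' 0 → fail=0;  out {1}∪∅={1}
  n10('b'): parent n0 fail=0; on 'b' 0 → fail=0;  out ∅∪∅=∅
  n2('ed'): parent n1 fail=0; on 'd' 0 → fail=0;  out ∅∪∅=∅
  n6('eb'): parent n1 fail=0; on 'b' 0 → fail=10;  out ∅∪∅=∅
  n8('ec'): parent n1 fail=0; on 'c' 0 → fail=5;  out ∅∪{1}={1}
  n11('bc'): parent n10 fail=0; on 'c' 0 → fail=5;  out {4}∪{1}={1,4}
  n3('edd'): parent n2 fail=0; on 'd' 0 → fail=0;  out ∅∪∅=∅
  n7('ebc'): parent n6 fail=10; on 'c' 10 → fail=11;  out {2}∪{1,4}={1,2,4}
  n9('ecd'): parent n8 fail=5; on 'd' 5→0 → fail=0;  out {3}∪∅={3}
  n4('edde'): parent n3 fail=0; on 'e' 0 → fail=1;  out {0}∪∅={0}

Text stream:
pos 0 'b': at 10
pos 1 'c': at 11  → match P1@[1:1],P4@[0:1]
pos 2 'd': at 0 (via fail)
pos 3 'e': at 1
pos 4 'd': at 2
pos 5 'b': at 10 (via fail)
pos 6 'e': at 1 (via fail)
pos 7 'c': at 8  → match P1@[7:7]
pos 8 'e': at 1 (via fail)
pos 9 'c': at 8  → match P1@[9:9]
pos 10 'e': at 1 (via fail)
pos 11 'b': at 6
pos 12 'c': at 7  → match P1@[12:12],P2@[10:12],P4@[11:12]
pos 13 'e': at 1 (via fail)
pos 14 'c': at 8  → match P1@[14:14]
pos 15 'd': at 9  → match P3@[13:15]
pos 16 'c': at 5 (via fail)  → match P1@[16:16]
pos 17 'e': at 1 (via fail)
pos 18 'b': at 6
pos 19 'c': at 7  → match P1@[19:19],P2@[17:19],P4@[18:19]
pos 20 'c': at 5 (via fail)  → match P1@[20:20]
pos 21 'b': at 10 (via fail)
pos 22 'c': at 11  → match P1@[22:22],P4@[21:22]
pos 23 'a': at 0 (via fail)
pos 24 'd': at 0
pos 25 'e': at 1
pos 26 'b': at 6
pos 27 'c': at 7  → match P1@[27:27],P2@[25:27],P4@[26:27]
pos 28 'e': at 1 (via fail)
pos 29 'b': at 6
pos 30 'c': at 7  → match P1@[30:30],P2@[28:30],P4@[29:30]
pos 31 'e': at 1 (via fail)
pos 32 'b': at 6
pos 33 'c': at 7  → match P1@[33:33],P2@[31:33],P4@[32:33]
pos 34 'a': at 0 (via fail)
pos 35 'e': at 1
pos 36 'c': at 8  → match P1@[36:36]
pos 37 'd': at 9  → match P3@[35:37]
pos 38 'e': at 1 (via fail)
pos 39 'b': at 6
pos 40 'c': at 7  → match P1@[40:40],P2@[38:40],P4@[39:40]
pos 41 'e': at 1 (via fail)
pos 42 'd': at 2
pos 43 'd': at 3
pos 44 'e': at 4  → match P0@[41:44]
pos 45 'd': at 2 (via fail)
pos 46 'c': at 5 (via fail)  → match P1@[46:46]
pos 47 'b': at 10 (via fail)
pos 48 'd': at 0 (via fail)
pos 49 'b': at 10
pos 50 'e': at 1 (via fail)
pos 51 'e': at 1 (via fail)
pos 52 'c': at 8  → match P1@[52:52]
pos 53 'd': at 9  → match P3@[51:53]
pos 54 'e': at 1 (via fail)
pos 55 'c': at 8  → match P1@[55:55]
pos 56 'a': at 0 (via fail)
pos 57 'e': at 1
pos 58 'd': at 2
pos 59 'd': at 3
pos 60 'e': at 4  → match P0@[57:60]
pos 61 'd': at 2 (via fail)
pos 62 'a': at 0 (via fail)
pos 63 'e': at 1
pos 64 'd': at 2
pos 65 'd': at 3
pos 66 'e': at 4  → match P0@[63:66]
pos 67 'b': at 6 (via fail)
pos 68 'b': at 10 (via fail)
pos 69 'b': at 10 (via fail)
pos 70 'e': at 1 (via fail)
pos 71 'd': at 2
pos 72 'd': at 3
pos 73 'e': at 4  → match P0@[70:73]
pos 74 'a': at 0 (via fail)
pos 75 'd': at 0
pos 76 'e': at 1

Matches: [[1,1],[1,4],[7,1],[9,1],[12,1],[12,2],[12,4],[14,1],[15,3],[16,1],[19,1],[19,2],[19,4],[20,1],[22,1],[22,4],[27,1],[27,2],[27,4],[30,1],[30,2],[30,4],[33,1],[33,2],[33,4],[36,1],[37,3],[40,1],[40,2],[40,4],[44,0],[46,1],[52,1],[53,3],[55,1],[60,0],[66,0],[73,0]]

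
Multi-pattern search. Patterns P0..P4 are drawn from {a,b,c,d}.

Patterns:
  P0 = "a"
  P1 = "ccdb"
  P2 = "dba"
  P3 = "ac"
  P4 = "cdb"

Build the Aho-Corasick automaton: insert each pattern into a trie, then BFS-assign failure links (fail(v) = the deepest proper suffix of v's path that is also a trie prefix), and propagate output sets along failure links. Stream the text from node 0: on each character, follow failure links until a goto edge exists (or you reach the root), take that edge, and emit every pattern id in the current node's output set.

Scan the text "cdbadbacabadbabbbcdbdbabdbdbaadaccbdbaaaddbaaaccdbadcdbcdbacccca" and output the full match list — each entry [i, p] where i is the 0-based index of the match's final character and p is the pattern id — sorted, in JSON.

Construct AC machine:
Trie nodes:
  n0 'ε': a→1 c→2 d→6
  n1 'a': c→9  [P0 ends]
  n2 'c': c→3 d→10
  n3 'cc': d→4
  n4 'ccd': b→5
  n5 'ccdb': ·  [P1 ends]
  n6 'd': b→7
  n7 'db': a→8
  n8 'dba': ·  [P2 ends]
  n9 'ac': ·  [P3 ends]
  n10 'cd': b→11
  n11 'cdb': ·  [P4 ends]

Failure links (BFS by depth):
  n1('a'): parent n0 fail=0; on 'a' 0 → fail=0;  out {0}∪∅={0}
  n2('c'): parent n0 fail=0; on 'c' 0 → fail=0;  out ∅∪∅=∅
  n6('d'): parent n0 fail=0; on 'd' 0 → fail=0;  out ∅∪∅=∅
  n3('cc'): parent n2 fail=0; on 'c' 0 → fail=2;  out ∅∪∅=∅
  n7('db'): parent n6 fail=0; on 'b' 0 → fail=0;  out ∅∪∅=∅
  n9('ac'): parent n1 fail=0; on 'c' 0 → fail=2;  out {3}∪∅={3}
  n10('cd'): parent n2 fail=0; on 'd' 0 → fail=6;  out ∅∪∅=∅
  n4('ccd'): parent n3 fail=2; on 'd' 2 → fail=10;  out ∅∪∅=∅
  n8('dba'): parent n7 fail=0; on 'a' 0 → fail=1;  out {2}∪{0}={0,2}
  n11('cdb'): parent n10 fail=6; on 'b' 6 → fail=7;  out {4}∪∅={4}
  n5('ccdb'): parent n4 fail=10; on 'b' 10 → fail=11;  out {1}∪{4}={1,4}

Text stream:
pos 0 'c': at 2
pos 1 'd': at 10
pos 2 'b': at 11  ** P4@[0:2]
pos 3 'a': at 8 (via fail)  ** P0@[3:3],P2@[1:3]
pos 4 'd': at 6 (via fail)
pos 5 'b': at 7
pos 6 'a': at 8  ** P0@[6:6],P2@[4:6]
pos 7 'c': at 9 (via fail)  ** P3@[6:7]
pos 8 'a': at 1 (via fail)  ** P0@[8:8]
pos 9 'b': at 0 (via fail)
pos 10 'a': at 1  ** P0@[10:10]
pos 11 'd': at 6 (via fail)
pos 12 'b': at 7
pos 13 'a': at 8  ** P0@[13:13],P2@[11:13]
pos 14 'b': at 0 (via fail)
pos 15 'b': at 0
pos 16 'b': at 0
pos 17 'c': at 2
pos 18 'd': at 10
pos 19 'b': at 11  ** P4@[17:19]
pos 20 'd': at 6 (via fail)
pos 21 'b': at 7
pos 22 'a': at 8  ** P0@[22:22],P2@[20:22]
pos 23 'b': at 0 (via fail)
pos 24 'd': at 6
pos 25 'b': at 7
pos 26 'd': at 6 (via fail)
pos 27 'b': at 7
pos 28 'a': at 8  ** P0@[28:28],P2@[26:28]
pos 29 'a': at 1 (via fail)  ** P0@[29:29]
pos 30 'd': at 6 (via fail)
pos 31 'a': at 1 (via fail)  ** P0@[31:31]
pos 32 'c': at 9  ** P3@[31:32]
pos 33 'c': at 3 (via fail)
pos 34 'b': at 0 (via fail)
pos 35 'd': at 6
pos 36 'b': at 7
pos 37 'a': at 8  ** P0@[37:37],P2@[35:37]
pos 38 'a': at 1 (via fail)  ** P0@[38:38]
pos 39 'a': at 1 (via fail)  ** P0@[39:39]
pos 40 'd': at 6 (via fail)
pos 41 'd': at 6 (via fail)
pos 42 'b': at 7
pos 43 'a': at 8  ** P0@[43:43],P2@[41:43]
pos 44 'a': at 1 (via fail)  ** P0@[44:44]
pos 45 'a': at 1 (via fail)  ** P0@[45:45]
pos 46 'c': at 9  ** P3@[45:46]
pos 47 'c': at 3 (via fail)
pos 48 'd': at 4
pos 49 'b': at 5  ** P1@[46:49],P4@[47:49]
pos 50 'a': at 8 (via fail)  ** P0@[50:50],P2@[48:50]
pos 51 'd': at 6 (via fail)
pos 52 'c': at 2 (via fail)
pos 53 'd': at 10
pos 54 'b': at 11  ** P4@[52:54]
pos 55 'c': at 2 (via fail)
pos 56 'd': at 10
pos 57 'b': at 11  ** P4@[55:57]
pos 58 'a': at 8 (via fail)  ** P0@[58:58],P2@[56:58]
pos 59 'c': at 9 (via fail)  ** P3@[58:59]
pos 60 'c': at 3 (via fail)
pos 61 'c': at 3 (via fail)
pos 62 'c': at 3 (via fail)
pos 63 'a': at 1 (via fail)  ** P0@[63:63]

All matches (sorted): [[2,4],[3,0],[3,2],[6,0],[6,2],[7,3],[8,0],[10,0],[13,0],[13,2],[19,4],[22,0],[22,2],[28,0],[28,2],[29,0],[31,0],[32,3],[37,0],[37,2],[38,0],[39,0],[43,0],[43,2],[44,0],[45,0],[46,3],[49,1],[49,4],[50,0],[50,2],[54,4],[57,4],[58,0],[58,2],[59,3],[63,0]]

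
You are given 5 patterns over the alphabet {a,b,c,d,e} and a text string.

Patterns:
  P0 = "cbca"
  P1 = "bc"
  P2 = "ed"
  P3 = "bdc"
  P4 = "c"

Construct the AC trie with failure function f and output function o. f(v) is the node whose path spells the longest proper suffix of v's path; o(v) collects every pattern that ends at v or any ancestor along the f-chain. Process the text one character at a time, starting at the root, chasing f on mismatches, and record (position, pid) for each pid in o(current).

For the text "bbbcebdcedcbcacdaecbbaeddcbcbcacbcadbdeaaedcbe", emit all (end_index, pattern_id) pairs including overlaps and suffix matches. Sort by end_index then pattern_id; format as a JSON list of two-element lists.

Construct AC machine:
Trie (insert patterns):
  0='ε' goto b→5 c→1 e→7
  1='c' goto b→2  [P4 ends]
  2='cb' goto c→3
  3='cbc' goto a→4
  4='cbca' goto ·  [P0 ends]
  5='b' goto c→6 d→9
  6='bc' goto ·  [P1 ends]
  7='e' goto d→8
  8='ed' goto ·  [P2 ends]
  9='bd' goto c→10
  10='bdc' goto ·  [P3 ends]

Failure links (BFS by depth):
  n1('c'): parent n0 fail=0; on 'c' 0 → fail=0;  out {4}∪∅={4}
  n5('b'): parent n0 fail=0; on 'b' 0 → fail=0;  out ∅∪∅=∅
  n7('e'): parent n0 fail=0; on 'e' 0 → fail=0;  out ∅∪∅=∅
  n2('cb'): parent n1 fail=0; on 'b' 0 → fail=5;  out ∅∪∅=∅
  n6('bc'): parent n5 fail=0; on 'c' 0 → fail=1;  out {1}∪{4}={1,4}
  n8('ed'): parent n7 fail=0; on 'd' 0 → fail=0;  out {2}∪∅={2}
  n9('bd'): parent n5 fail=0; on 'd' 0 → fail=0;  out ∅∪∅=∅
  n3('cbc'): parent n2 fail=5; on 'c' 5 → fail=6;  out ∅∪{1,4}={1,4}
  n10('bdc'): parent n9 fail=0; on 'c' 0 → fail=1;  out {3}∪{4}={3,4}
  n4('cbca'): parent n3 fail=6; on 'a' 6→1→0 → fail=0;  out {0}∪∅={0}

Run:
[0] read 'b'  n0⇒n5
[1] read 'b'  n5⇒n5 (fail-walked)
[2] read 'b'  n5⇒n5 (fail-walked)
[3] read 'c'  n5⇒n6  → match P1@[2:3],P4@[3:3]
[4] read 'e'  n6⇒n7 (fail-walked)
[5] read 'b'  n7⇒n5 (fail-walked)
[6] read 'd'  n5⇒n9
[7] read 'c'  n9⇒n10  → match P3@[5:7],P4@[7:7]
[8] read 'e'  n10⇒n7 (fail-walked)
[9] read 'd'  n7⇒n8  → match P2@[8:9]
[10] read 'c'  n8⇒n1 (fail-walked)  → match P4@[10:10]
[11] read 'b'  n1⇒n2
[12] read 'c'  n2⇒n3  → match P1@[11:12],P4@[12:12]
[13] read 'a'  n3⇒n4  → match P0@[10:13]
[14] read 'c'  n4⇒n1 (fail-walked)  → match P4@[14:14]
[15] read 'd'  n1⇒n0 (fail-walked)
[16] read 'a'  n0⇒n0
[17] read 'e'  n0⇒n7
[18] read 'c'  n7⇒n1 (fail-walked)  → match P4@[18:18]
[19] read 'b'  n1⇒n2
[20] read 'b'  n2⇒n5 (fail-walked)
[21] read 'a'  n5⇒n0 (fail-walked)
[22] read 'e'  n0⇒n7
[23] read 'd'  n7⇒n8  → match P2@[22:23]
[24] read 'd'  n8⇒n0 (fail-walked)
[25] read 'c'  n0⇒n1  → match P4@[25:25]
[26] read 'b'  n1⇒n2
[27] read 'c'  n2⇒n3  → match P1@[26:27],P4@[27:27]
[28] read 'b'  n3⇒n2 (fail-walked)
[29] read 'c'  n2⇒n3  → match P1@[28:29],P4@[29:29]
[30] read 'a'  n3⇒n4  → match P0@[27:30]
[31] read 'c'  n4⇒n1 (fail-walked)  → match P4@[31:31]
[32] read 'b'  n1⇒n2
[33] read 'c'  n2⇒n3  → match P1@[32:33],P4@[33:33]
[34] read 'a'  n3⇒n4  → match P0@[31:34]
[35] read 'd'  n4⇒n0 (fail-walked)
[36] read 'b'  n0⇒n5
[37] read 'd'  n5⇒n9
[38] read 'e'  n9⇒n7 (fail-walked)
[39] read 'a'  n7⇒n0 (fail-walked)
[40] read 'a'  n0⇒n0
[41] read 'e'  n0⇒n7
[42] read 'd'  n7⇒n8  → match P2@[41:42]
[43] read 'c'  n8⇒n1 (fail-walked)  → match P4@[43:43]
[44] read 'b'  n1⇒n2
[45] read 'e'  n2⇒n7 (fail-walked)

Result: [[3,1],[3,4],[7,3],[7,4],[9,2],[10,4],[12,1],[12,4],[13,0],[14,4],[18,4],[23,2],[25,4],[27,1],[27,4],[29,1],[29,4],[30,0],[31,4],[33,1],[33,4],[34,0],[42,2],[43,4]]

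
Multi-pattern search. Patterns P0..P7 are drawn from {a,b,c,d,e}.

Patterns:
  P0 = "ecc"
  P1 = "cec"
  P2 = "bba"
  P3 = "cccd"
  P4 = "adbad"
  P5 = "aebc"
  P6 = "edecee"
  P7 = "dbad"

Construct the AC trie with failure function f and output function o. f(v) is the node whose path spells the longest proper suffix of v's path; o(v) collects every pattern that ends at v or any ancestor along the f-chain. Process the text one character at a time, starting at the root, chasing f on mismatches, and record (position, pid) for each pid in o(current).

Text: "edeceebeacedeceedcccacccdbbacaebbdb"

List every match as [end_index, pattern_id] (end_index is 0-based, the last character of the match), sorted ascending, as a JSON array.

Build:
Trie (insert patterns):
  0='ε' goto a→13 b→7 c→4 d→26 e→1
  1='e' goto c→2 d→21
  2='ec' goto c→3
  3='ecc' goto ·  [P0 ends]
  4='c' goto c→10 e→5
  5='ce' goto c→6
  6='cec' goto ·  [P1 ends]
  7='b' goto b→8
  8='bb' goto a→9
  9='bba' goto ·  [P2 ends]
  10='cc' goto c→11
  11='ccc' goto d→12
  12='cccd' goto ·  [P3 ends]
  13='a' goto d→14 e→18
  14='ad' goto b→15
  15='adb' goto a→16
  16='adba' goto d→17
  17='adbad' goto ·  [P4 ends]
  18='ae' goto b→19
  19='aeb' goto c→20
  20='aebc' goto ·  [P5 ends]
  21='ed' goto e→22
  22='ede' goto c→23
  23='edec' goto e→24
  24='edece' goto e→25
  25='edecee' goto ·  [P6 ends]
  26='d' goto b→27
  27='db' goto a→28
  28='dba' goto d→29
  29='dbad' goto ·  [P7 ends]

Failure links (BFS by depth):
  n1('e'): parent n0 fail=0; on 'e' 0 → fail=0;  out ∅∪∅=∅
  n4('c'): parent n0 fail=0; on 'c' 0 → fail=0;  out ∅∪∅=∅
  n7('b'): parent n0 fail=0; on 'b' 0 → fail=0;  out ∅∪∅=∅
  n13('a'): parent n0 fail=0; on 'a' 0 → fail=0;  out ∅∪∅=∅
  n26('d'): parent n0 fail=0; on 'd' 0 → fail=0;  out ∅∪∅=∅
  n2('ec'): parent n1 fail=0; on 'c' 0 → fail=4;  out ∅∪∅=∅
  n5('ce'): parent n4 fail=0; on 'e' 0 → fail=1;  out ∅∪∅=∅
  n8('bb'): parent n7 fail=0; on 'b' 0 → fail=7;  out ∅∪∅=∅
  n10('cc'): parent n4 fail=0; on 'c' 0 → fail=4;  out ∅∪∅=∅
  n14('ad'): parent n13 fail=0; on 'd' 0 → fail=26;  out ∅∪∅=∅
  n18('ae'): parent n13 fail=0; on 'e' 0 → fail=1;  out ∅∪∅=∅
  n21('ed'): parent n1 fail=0; on 'd' 0 → fail=26;  out ∅∪∅=∅
  n27('db'): parent n26 fail=0; on 'b' 0 → fail=7;  out ∅∪∅=∅
  n3('ecc'): parent n2 fail=4; on 'c' 4 → fail=10;  out {0}∪∅={0}
  n6('cec'): parent n5 fail=1; on 'c' 1 → fail=2;  out {1}∪∅={1}
  n9('bba'): parent n8 fail=7; on 'a' 7→0 → fail=13;  out {2}∪∅={2}
  n11('ccc'): parent n10 fail=4; on 'c' 4 → fail=10;  out ∅∪∅=∅
  n15('adb'): parent n14 fail=26; on 'b' 26 → fail=27;  out ∅∪∅=∅
  n19('aeb'): parent n18 fail=1; on 'b' 1→0 → fail=7;  out ∅∪∅=∅
  n22('ede'): parent n21 fail=26; on 'e' 26→0 → fail=1;  out ∅∪∅=∅
  n28('dba'): parent n27 fail=7; on 'a' 7→0 → fail=13;  out ∅∪∅=∅
  n12('cccd'): parent n11 fail=10; on 'd' 10→4→0 → fail=26;  out {3}∪∅={3}
  n16('adba'): parent n15 fail=27; on 'a' 27 → fail=28;  out ∅∪∅=∅
  n20('aebc'): parent n19 fail=7; on 'c' 7→0 → fail=4;  out {5}∪∅={5}
  n23('edec'): parent n22 fail=1; on 'c' 1 → fail=2;  out ∅∪∅=∅
  n29('dbad'): parent n28 fail=13; on 'd' 13 → fail=14;  out {7}∪∅={7}
  n17('adbad'): parent n16 fail=28; on 'd' 28 → fail=29;  out {4}∪{7}={4,7}
  n24('edece'): parent n23 fail=2; on 'e' 2→4 → fail=5;  out ∅∪∅=∅
  n25('edecee'): parent n24 fail=5; on 'e' 5→1→0 → fail=1;  out {6}∪∅={6}

Run:
[0] read 'e'  n0⇒n1
[1] read 'd'  n1⇒n21
[2] read 'e'  n21⇒n22
[3] read 'c'  n22⇒n23
[4] read 'e'  n23⇒n24
[5] read 'e'  n24⇒n25  emit P6@[0:5]
[6] read 'b'  n25⇒n7 (fail-walked)
[7] read 'e'  n7⇒n1 (fail-walked)
[8] read 'a'  n1⇒n13 (fail-walked)
[9] read 'c'  n13⇒n4 (fail-walked)
[10] read 'e'  n4⇒n5
[11] read 'd'  n5⇒n21 (fail-walked)
[12] read 'e'  n21⇒n22
[13] read 'c'  n22⇒n23
[14] read 'e'  n23⇒n24
[15] read 'e'  n24⇒n25  emit P6@[10:15]
[16] read 'd'  n25⇒n21 (fail-walked)
[17] read 'c'  n21⇒n4 (fail-walked)
[18] read 'c'  n4⇒n10
[19] read 'c'  n10⇒n11
[20] read 'a'  n11⇒n13 (fail-walked)
[21] read 'c'  n13⇒n4 (fail-walked)
[22] read 'c'  n4⇒n10
[23] read 'c'  n10⇒n11
[24] read 'd'  n11⇒n12  emit P3@[21:24]
[25] read 'b'  n12⇒n27 (fail-walked)
[26] read 'b'  n27⇒n8 (fail-walked)
[27] read 'a'  n8⇒n9  emit P2@[25:27]
[28] read 'c'  n9⇒n4 (fail-walked)
[29] read 'a'  n4⇒n13 (fail-walked)
[30] read 'e'  n13⇒n18
[31] read 'b'  n18⇒n19
[32] read 'b'  n19⇒n8 (fail-walked)
[33] read 'd'  n8⇒n26 (fail-walked)
[34] read 'b'  n26⇒n27

Matches: [[5,6],[15,6],[24,3],[27,2]]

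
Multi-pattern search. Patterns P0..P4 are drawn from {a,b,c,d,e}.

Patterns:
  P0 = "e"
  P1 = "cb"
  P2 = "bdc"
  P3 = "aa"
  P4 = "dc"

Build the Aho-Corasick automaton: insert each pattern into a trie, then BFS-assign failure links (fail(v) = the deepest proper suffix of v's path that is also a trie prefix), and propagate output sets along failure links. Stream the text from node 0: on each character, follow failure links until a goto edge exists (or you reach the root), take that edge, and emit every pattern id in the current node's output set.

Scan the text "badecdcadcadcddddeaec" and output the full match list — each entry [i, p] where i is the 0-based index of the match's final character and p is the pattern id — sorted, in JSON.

Construct AC machine:
Trie (insert patterns):
  0='ε' goto a→7 b→4 c→2 d→9 e→1
  1='e' goto ·  ←P0
  2='c' goto b→3
  3='cb' goto ·  ←P1
  4='b' goto d→5
  5='bd' goto c→6
  6='bdc' goto ·  ←P2
  7='a' goto a→8
  8='aa' goto ·  ←P3
  9='d' goto c→10
  10='dc' goto ·  ←P4

Failure links (BFS by depth):
  n1('e'): parent n0 fail=0; on 'e' 0 → fail=0;  out {0}∪∅={0}
  n2('c'): parent n0 fail=0; on 'c' 0 → fail=0;  out ∅∪∅=∅
  n4('b'): parent n0 fail=0; on 'b' 0 → fail=0;  out ∅∪∅=∅
  n7('a'): parent n0 fail=0; on 'a' 0 → fail=0;  out ∅∪∅=∅
  n9('d'): parent n0 fail=0; on 'd' 0 → fail=0;  out ∅∪∅=∅
  n3('cb'): parent n2 fail=0; on 'b' 0 → fail=4;  out {1}∪∅={1}
  n5('bd'): parent n4 fail=0; on 'd' 0 → fail=9;  out ∅∪∅=∅
  n8('aa'): parent n7 fail=0; on 'a' 0 → fail=7;  out {3}∪∅={3}
  n10('dc'): parent n9 fail=0; on 'c' 0 → fail=2;  out {4}∪∅={4}
  n6('bdc'): parent n5 fail=9; on 'c' 9 → fail=10;  out {2}∪{4}={2,4}

Scan:
i=0 'b': node 0→4
i=1 'a': node 4→7 (fail-walked)
i=2 'd': node 7→9 (fail-walked)
i=3 'e': node 9→1 (fail-walked)  ** P0@[3:3]
i=4 'c': node 1→2 (fail-walked)
i=5 'd': node 2→9 (fail-walked)
i=6 'c': node 9→10  ** P4@[5:6]
i=7 'a': node 10→7 (fail-walked)
i=8 'd': node 7→9 (fail-walked)
i=9 'c': node 9→10  ** P4@[8:9]
i=10 'a': node 10→7 (fail-walked)
i=11 'd': node 7→9 (fail-walked)
i=12 'c': node 9→10  ** P4@[11:12]
i=13 'd': node 10→9 (fail-walked)
i=14 'd': node 9→9 (fail-walked)
i=15 'd': node 9→9 (fail-walked)
i=16 'd': node 9→9 (fail-walked)
i=17 'e': node 9→1 (fail-walked)  ** P0@[17:17]
i=18 'a': node 1→7 (fail-walked)
i=19 'e': node 7→1 (fail-walked)  ** P0@[19:19]
i=20 'c': node 1→2 (fail-walked)

All matches (sorted): [[3,0],[6,4],[9,4],[12,4],[17,0],[19,0]]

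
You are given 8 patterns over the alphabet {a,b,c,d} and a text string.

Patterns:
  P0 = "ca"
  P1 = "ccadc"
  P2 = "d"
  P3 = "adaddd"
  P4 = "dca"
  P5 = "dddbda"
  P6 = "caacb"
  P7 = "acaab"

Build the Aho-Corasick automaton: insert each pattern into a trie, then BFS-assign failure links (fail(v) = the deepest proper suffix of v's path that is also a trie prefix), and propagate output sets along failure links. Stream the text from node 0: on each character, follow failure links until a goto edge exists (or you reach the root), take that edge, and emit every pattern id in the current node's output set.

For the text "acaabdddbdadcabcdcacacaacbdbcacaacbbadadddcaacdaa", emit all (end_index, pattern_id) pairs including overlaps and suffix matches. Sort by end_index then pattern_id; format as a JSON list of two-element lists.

Construct AC machine:
Trie nodes:
  n0 'ε': a→8 c→1 d→7
  n1 'c': a→2 c→3
  n2 'ca': a→21  ←P0
  n3 'cc': a→4
  n4 'cca': d→5
  n5 'ccad': c→6
  n6 'ccadc': ·  ←P1
  n7 'd': c→14 d→16  ←P2
  n8 'a': c→24 d→9
  n9 'ad': a→10
  n10 'ada': d→11
  n11 'adad': d→12
  n12 'adadd': d→13
  n13 'adaddd': ·  ←P3
  n14 'dc': a→15
  n15 'dca': ·  ←P4
  n16 'dd': d→17
  n17 'ddd': b→18
  n18 'dddb': d→19
  n19 'dddbd': a→20
  n20 'dddbda': ·  ←P5
  n21 'caa': c→22
  n22 'caac': b→23
  n23 'caacb': ·  ←P6
  n24 'ac': a→25
  n25 'aca': a→26
  n26 'acaa': b→27
  n27 'acaab': ·  ←P7

BFS fail/out derivation:
  n1('c'): parent n0 fail=0; on 'c' 0 → fail=0;  out ∅∪∅=∅
  n7('d'): parent n0 fail=0; on 'd' 0 → fail=0;  out {2}∪∅={2}
  n8('a'): parent n0 fail=0; on 'a' 0 → fail=0;  out ∅∪∅=∅
  n2('ca'): parent n1 fail=0; on 'a' 0 → fail=8;  out {0}∪∅={0}
  n3('cc'): parent n1 fail=0; on 'c' 0 → fail=1;  out ∅∪∅=∅
  n9('ad'): parent n8 fail=0; on 'd' 0 → fail=7;  out ∅∪{2}={2}
  n14('dc'): parent n7 fail=0; on 'c' 0 → fail=1;  out ∅∪∅=∅
  n16('dd'): parent n7 fail=0; on 'd' 0 → fail=7;  out ∅∪{2}={2}
  n24('ac'): parent n8 fail=0; on 'c' 0 → fail=1;  out ∅∪∅=∅
  n4('cca'): parent n3 fail=1; on 'a' 1 → fail=2;  out ∅∪{0}={0}
  n10('ada'): parent n9 fail=7; on 'a' 7→0 → fail=8;  out ∅∪∅=∅
  n15('dca'): parent n14 fail=1; on 'a' 1 → fail=2;  out {4}∪{0}={0,4}
  n17('ddd'): parent n16 fail=7; on 'd' 7 → fail=16;  out ∅∪{2}={2}
  n21('caa'): parent n2 fail=8; on 'a' 8→0 → fail=8;  out ∅∪∅=∅
  n25('aca'): parent n24 fail=1; on 'a' 1 → fail=2;  out ∅∪{0}={0}
  n5('ccad'): parent n4 fail=2; on 'd' 2→8 → fail=9;  out ∅∪{2}={2}
  n11('adad'): parent n10 fail=8; on 'd' 8 → fail=9;  out ∅∪{2}={2}
  n18('dddb'): parent n17 fail=16; on 'b' 16→7→0 → fail=0;  out ∅∪∅=∅
  n22('caac'): parent n21 fail=8; on 'c' 8 → fail=24;  out ∅∪∅=∅
  n26('acaa'): parent n25 fail=2; on 'a' 2 → fail=21;  out ∅∪∅=∅
  n6('ccadc'): parent n5 fail=9; on 'c' 9→7 → fail=14;  out {1}∪∅={1}
  n12('adadd'): parent n11 fail=9; on 'd' 9→7 → fail=16;  out ∅∪{2}={2}
  n19('dddbd'): parent n18 fail=0; on 'd' 0 → fail=7;  out ∅∪{2}={2}
  n23('caacb'): parent n22 fail=24; on 'b' 24→1→0 → fail=0;  out {6}∪∅={6}
  n27('acaab'): parent n26 fail=21; on 'b' 21→8→0 → fail=0;  out {7}∪∅={7}
  n13('adaddd'): parent n12 fail=16; on 'd' 16 → fail=17;  out {3}∪{2}={2,3}
  n20('dddbda'): parent n19 fail=7; on 'a' 7→0 → fail=8;  out {5}∪∅={5}

Run:
[0] read 'a'  n0⇒n8
[1] read 'c'  n8⇒n24
[2] read 'a'  n24⇒n25  → match P0@[1:2]
[3] read 'a'  n25⇒n26
[4] read 'b'  n26⇒n27  → match P7@[0:4]
[5] read 'd'  n27⇒n7 (fail-walked)  → match P2@[5:5]
[6] read 'd'  n7⇒n16  → match P2@[6:6]
[7] read 'd'  n16⇒n17  → match P2@[7:7]
[8] read 'b'  n17⇒n18
[9] read 'd'  n18⇒n19  → match P2@[9:9]
[10] read 'a'  n19⇒n20  → match P5@[5:10]
[11] read 'd'  n20⇒n9 (fail-walked)  → match P2@[11:11]
[12] read 'c'  n9⇒n14 (fail-walked)
[13] read 'a'  n14⇒n15  → match P0@[12:13],P4@[11:13]
[14] read 'b'  n15⇒n0 (fail-walked)
[15] read 'c'  n0⇒n1
[16] read 'd'  n1⇒n7 (fail-walked)  → match P2@[16:16]
[17] read 'c'  n7⇒n14
[18] read 'a'  n14⇒n15  → match P0@[17:18],P4@[16:18]
[19] read 'c'  n15⇒n24 (fail-walked)
[20] read 'a'  n24⇒n25  → match P0@[19:20]
[21] read 'c'  n25⇒n24 (fail-walked)
[22] read 'a'  n24⇒n25  → match P0@[21:22]
[23] read 'a'  n25⇒n26
[24] read 'c'  n26⇒n22 (fail-walked)
[25] read 'b'  n22⇒n23  → match P6@[21:25]
[26] read 'd'  n23⇒n7 (fail-walked)  → match P2@[26:26]
[27] read 'b'  n7⇒n0 (fail-walked)
[28] read 'c'  n0⇒n1
[29] read 'a'  n1⇒n2  → match P0@[28:29]
[30] read 'c'  n2⇒n24 (fail-walked)
[31] read 'a'  n24⇒n25  → match P0@[30:31]
[32] read 'a'  n25⇒n26
[33] read 'c'  n26⇒n22 (fail-walked)
[34] read 'b'  n22⇒n23  → match P6@[30:34]
[35] read 'b'  n23⇒n0 (fail-walked)
[36] read 'a'  n0⇒n8
[37] read 'd'  n8⇒n9  → match P2@[37:37]
[38] read 'a'  n9⇒n10
[39] read 'd'  n10⇒n11  → match P2@[39:39]
[40] read 'd'  n11⇒n12  → match P2@[40:40]
[41] read 'd'  n12⇒n13  → match P2@[41:41],P3@[36:41]
[42] read 'c'  n13⇒n14 (fail-walked)
[43] read 'a'  n14⇒n15  → match P0@[42:43],P4@[41:43]
[44] read 'a'  n15⇒n21 (fail-walked)
[45] read 'c'  n21⇒n22
[46] read 'd'  n22⇒n7 (fail-walked)  → match P2@[46:46]
[47] read 'a'  n7⇒n8 (fail-walked)
[48] read 'a'  n8⇒n8 (fail-walked)

Matches: [[2,0],[4,7],[5,2],[6,2],[7,2],[9,2],[10,5],[11,2],[13,0],[13,4],[16,2],[18,0],[18,4],[20,0],[22,0],[25,6],[26,2],[29,0],[31,0],[34,6],[37,2],[39,2],[40,2],[41,2],[41,3],[43,0],[43,4],[46,2]]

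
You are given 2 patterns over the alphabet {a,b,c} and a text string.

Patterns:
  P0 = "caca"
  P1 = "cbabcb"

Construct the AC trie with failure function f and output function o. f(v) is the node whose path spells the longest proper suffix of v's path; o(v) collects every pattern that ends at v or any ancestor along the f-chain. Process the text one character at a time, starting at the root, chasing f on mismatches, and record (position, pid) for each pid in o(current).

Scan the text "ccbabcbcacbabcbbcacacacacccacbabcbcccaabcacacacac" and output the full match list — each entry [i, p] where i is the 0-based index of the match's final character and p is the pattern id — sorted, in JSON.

Construct AC machine:
Trie nodes:
  n0 'ε': c→1
  n1 'c': a→2 b→5
  n2 'ca': c→3
  n3 'cac': a→4
  n4 'caca': ·  [P0 ends]
  n5 'cb': a→6
  n6 'cba': b→7
  n7 'cbab': c→8
  n8 'cbabc': b→9
  n9 'cbabcb': ·  [P1 ends]

BFS fail/out derivation:
  fail(1) 'c': from fail(0)=0 chase 'c': 0 ⇒ 0;  out=∅∪out(0)=∅
  fail(2) 'ca': from fail(1)=0 chase 'a': 0 ⇒ 0;  out=∅∪out(0)=∅
  fail(5) 'cb': from fail(1)=0 chase 'b': 0 ⇒ 0;  out=∅∪out(0)=∅
  fail(3) 'cac': from fail(2)=0 chase 'c': 0 ⇒ 1;  out=∅∪out(1)=∅
  fail(6) 'cba': from fail(5)=0 chase 'a': 0 ⇒ 0;  out=∅∪out(0)=∅
  fail(4) 'caca': from fail(3)=1 chase 'a': 1 ⇒ 2;  out={0}∪out(2)={0}
  fail(7) 'cbab': from fail(6)=0 chase 'b': 0 ⇒ 0;  out=∅∪out(0)=∅
  fail(8) 'cbabc': from fail(7)=0 chase 'c': 0 ⇒ 1;  out=∅∪out(1)=∅
  fail(9) 'cbabcb': from fail(8)=1 chase 'b': 1 ⇒ 5;  out={1}∪out(5)={1}

Run:
pos 0 'c': at 1
pos 1 'c': at 1 (via fail)
pos 2 'b': at 5
pos 3 'a': at 6
pos 4 'b': at 7
pos 5 'c': at 8
pos 6 'b': at 9  → match P1@[1:6]
pos 7 'c': at 1 (via fail)
pos 8 'a': at 2
pos 9 'c': at 3
pos 10 'b': at 5 (via fail)
pos 11 'a': at 6
pos 12 'b': at 7
pos 13 'c': at 8
pos 14 'b': at 9  → match P1@[9:14]
pos 15 'b': at 0 (via fail)
pos 16 'c': at 1
pos 17 'a': at 2
pos 18 'c': at 3
pos 19 'a': at 4  → match P0@[16:19]
pos 20 'c': at 3 (via fail)
pos 21 'a': at 4  → match P0@[18:21]
pos 22 'c': at 3 (via fail)
pos 23 'a': at 4  → match P0@[20:23]
pos 24 'c': at 3 (via fail)
pos 25 'c': at 1 (via fail)
pos 26 'c': at 1 (via fail)
pos 27 'a': at 2
pos 28 'c': at 3
pos 29 'b': at 5 (via fail)
pos 30 'a': at 6
pos 31 'b': at 7
pos 32 'c': at 8
pos 33 'b': at 9  → match P1@[28:33]
pos 34 'c': at 1 (via fail)
pos 35 'c': at 1 (via fail)
pos 36 'c': at 1 (via fail)
pos 37 'a': at 2
pos 38 'a': at 0 (via fail)
pos 39 'b': at 0
pos 40 'c': at 1
pos 41 'a': at 2
pos 42 'c': at 3
pos 43 'a': at 4  → match P0@[40:43]
pos 44 'c': at 3 (via fail)
pos 45 'a': at 4  → match P0@[42:45]
pos 46 'c': at 3 (via fail)
pos 47 'a': at 4  → match P0@[44:47]
pos 48 'c': at 3 (via fail)

Result: [[6,1],[14,1],[19,0],[21,0],[23,0],[33,1],[43,0],[45,0],[47,0]]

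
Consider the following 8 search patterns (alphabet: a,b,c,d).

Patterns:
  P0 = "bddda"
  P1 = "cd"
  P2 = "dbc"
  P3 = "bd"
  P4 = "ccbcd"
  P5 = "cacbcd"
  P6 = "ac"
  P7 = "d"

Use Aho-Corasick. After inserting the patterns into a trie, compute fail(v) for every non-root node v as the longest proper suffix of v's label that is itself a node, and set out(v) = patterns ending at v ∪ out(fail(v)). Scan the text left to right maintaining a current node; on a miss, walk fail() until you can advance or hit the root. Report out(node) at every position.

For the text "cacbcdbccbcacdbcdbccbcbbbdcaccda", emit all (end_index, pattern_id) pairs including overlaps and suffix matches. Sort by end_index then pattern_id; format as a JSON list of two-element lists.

Construct AC machine:
Trie nodes:
  0='ε' goto a→20 b→1 c→6 d→8
  1='b' goto d→2
  2='bd' goto d→3  [P3 ends]
  3='bdd' goto d→4
  4='bddd' goto a→5
  5='bddda' goto ·  [P0 ends]
  6='c' goto a→15 c→11 d→7
  7='cd' goto ·  [P1 ends]
  8='d' goto b→9  [P7 ends]
  9='db' goto c→10
  10='dbc' goto ·  [P2 ends]
  11='cc' goto b→12
  12='ccb' goto c→13
  13='ccbc' goto d→14
  14='ccbcd' goto ·  [P4 ends]
  15='ca' goto c→16
  16='cac' goto b→17
  17='cacb' goto c→18
  18='cacbc' goto d→19
  19='cacbcd' goto ·  [P5 ends]
  20='a' goto c→21
  21='ac' goto ·  [P6 ends]

BFS fail/out derivation:
  fail(1) 'b': from fail(0)=0 chase 'b': 0 ⇒ 0;  out=∅∪out(0)=∅
  fail(6) 'c': from fail(0)=0 chase 'c': 0 ⇒ 0;  out=∅∪out(0)=∅
  fail(8) 'd': from fail(0)=0 chase 'd': 0 ⇒ 0;  out={7}∪out(0)={7}
  fail(20) 'a': from fail(0)=0 chase 'a': 0 ⇒ 0;  out=∅∪out(0)=∅
  fail(2) 'bd': from fail(1)=0 chase 'd': 0 ⇒ 8;  out={3}∪out(8)={3,7}
  fail(7) 'cd': from fail(6)=0 chase 'd': 0 ⇒ 8;  out={1}∪out(8)={1,7}
  fail(9) 'db': from fail(8)=0 chase 'b': 0 ⇒ 1;  out=∅∪out(1)=∅
  fail(11) 'cc': from fail(6)=0 chase 'c': 0 ⇒ 6;  out=∅∪out(6)=∅
  fail(15) 'ca': from fail(6)=0 chase 'a': 0 ⇒ 20;  out=∅∪out(20)=∅
  fail(21) 'ac': from fail(20)=0 chase 'c': 0 ⇒ 6;  out={6}∪out(6)={6}
  fail(3) 'bdd': from fail(2)=8 chase 'd': 8→0 ⇒ 8;  out=∅∪out(8)={7}
  fail(10) 'dbc': from fail(9)=1 chase 'c': 1→0 ⇒ 6;  out={2}∪out(6)={2}
  fail(12) 'ccb': from fail(11)=6 chase 'b': 6→0 ⇒ 1;  out=∅∪out(1)=∅
  fail(16) 'cac': from fail(15)=20 chase 'c': 20 ⇒ 21;  out=∅∪out(21)={6}
  fail(4) 'bddd': from fail(3)=8 chase 'd': 8→0 ⇒ 8;  out=∅∪out(8)={7}
  fail(13) 'ccbc': from fail(12)=1 chase 'c': 1→0 ⇒ 6;  out=∅∪out(6)=∅
  fail(17) 'cacb': from fail(16)=21 chase 'b': 21→6→0 ⇒ 1;  out=∅∪out(1)=∅
  fail(5) 'bddda': from fail(4)=8 chase 'a': 8→0 ⇒ 20;  out={0}∪out(20)={0}
  fail(14) 'ccbcd': from fail(13)=6 chase 'd': 6 ⇒ 7;  out={4}∪out(7)={1,4,7}
  fail(18) 'cacbc': from fail(17)=1 chase 'c': 1→0 ⇒ 6;  out=∅∪out(6)=∅
  fail(19) 'cacbcd': from fail(18)=6 chase 'd': 6 ⇒ 7;  out={5}∪out(7)={1,5,7}

Scan:
pos 0 'c': at 6
pos 1 'a': at 15
pos 2 'c': at 16  ** P6@[1:2]
pos 3 'b': at 17
pos 4 'c': at 18
pos 5 'd': at 19  ** P1@[4:5],P5@[0:5],P7@[5:5]
pos 6 'b': at 9 (fail-walked)
pos 7 'c': at 10  ** P2@[5:7]
pos 8 'c': at 11 (fail-walked)
pos 9 'b': at 12
pos 10 'c': at 13
pos 11 'a': at 15 (fail-walked)
pos 12 'c': at 16  ** P6@[11:12]
pos 13 'd': at 7 (fail-walked)  ** P1@[12:13],P7@[13:13]
pos 14 'b': at 9 (fail-walked)
pos 15 'c': at 10  ** P2@[13:15]
pos 16 'd': at 7 (fail-walked)  ** P1@[15:16],P7@[16:16]
pos 17 'b': at 9 (fail-walked)
pos 18 'c': at 10  ** P2@[16:18]
pos 19 'c': at 11 (fail-walked)
pos 20 'b': at 12
pos 21 'c': at 13
pos 22 'b': at 1 (fail-walked)
pos 23 'b': at 1 (fail-walked)
pos 24 'b': at 1 (fail-walked)
pos 25 'd': at 2  ** P3@[24:25],P7@[25:25]
pos 26 'c': at 6 (fail-walked)
pos 27 'a': at 15
pos 28 'c': at 16  ** P6@[27:28]
pos 29 'c': at 11 (fail-walked)
pos 30 'd': at 7 (fail-walked)  ** P1@[29:30],P7@[30:30]
pos 31 'a': at 20 (fail-walked)

All matches (sorted): [[2,6],[5,1],[5,5],[5,7],[7,2],[12,6],[13,1],[13,7],[15,2],[16,1],[16,7],[18,2],[25,3],[25,7],[28,6],[30,1],[30,7]]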